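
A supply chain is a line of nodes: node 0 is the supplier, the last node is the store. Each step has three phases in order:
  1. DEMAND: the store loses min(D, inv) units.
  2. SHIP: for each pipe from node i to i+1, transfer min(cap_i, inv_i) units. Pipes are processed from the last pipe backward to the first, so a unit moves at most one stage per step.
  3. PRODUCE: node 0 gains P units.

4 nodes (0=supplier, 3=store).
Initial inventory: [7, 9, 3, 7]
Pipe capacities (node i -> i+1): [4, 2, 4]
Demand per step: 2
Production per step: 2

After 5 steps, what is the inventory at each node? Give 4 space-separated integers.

Step 1: demand=2,sold=2 ship[2->3]=3 ship[1->2]=2 ship[0->1]=4 prod=2 -> inv=[5 11 2 8]
Step 2: demand=2,sold=2 ship[2->3]=2 ship[1->2]=2 ship[0->1]=4 prod=2 -> inv=[3 13 2 8]
Step 3: demand=2,sold=2 ship[2->3]=2 ship[1->2]=2 ship[0->1]=3 prod=2 -> inv=[2 14 2 8]
Step 4: demand=2,sold=2 ship[2->3]=2 ship[1->2]=2 ship[0->1]=2 prod=2 -> inv=[2 14 2 8]
Step 5: demand=2,sold=2 ship[2->3]=2 ship[1->2]=2 ship[0->1]=2 prod=2 -> inv=[2 14 2 8]

2 14 2 8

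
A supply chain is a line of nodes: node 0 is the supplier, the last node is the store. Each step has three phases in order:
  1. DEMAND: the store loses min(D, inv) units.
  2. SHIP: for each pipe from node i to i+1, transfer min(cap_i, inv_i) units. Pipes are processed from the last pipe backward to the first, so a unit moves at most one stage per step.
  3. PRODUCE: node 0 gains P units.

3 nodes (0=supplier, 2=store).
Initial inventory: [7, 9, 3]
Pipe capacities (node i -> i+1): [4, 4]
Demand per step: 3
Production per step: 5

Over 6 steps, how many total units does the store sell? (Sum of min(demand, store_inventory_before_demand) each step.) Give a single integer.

Answer: 18

Derivation:
Step 1: sold=3 (running total=3) -> [8 9 4]
Step 2: sold=3 (running total=6) -> [9 9 5]
Step 3: sold=3 (running total=9) -> [10 9 6]
Step 4: sold=3 (running total=12) -> [11 9 7]
Step 5: sold=3 (running total=15) -> [12 9 8]
Step 6: sold=3 (running total=18) -> [13 9 9]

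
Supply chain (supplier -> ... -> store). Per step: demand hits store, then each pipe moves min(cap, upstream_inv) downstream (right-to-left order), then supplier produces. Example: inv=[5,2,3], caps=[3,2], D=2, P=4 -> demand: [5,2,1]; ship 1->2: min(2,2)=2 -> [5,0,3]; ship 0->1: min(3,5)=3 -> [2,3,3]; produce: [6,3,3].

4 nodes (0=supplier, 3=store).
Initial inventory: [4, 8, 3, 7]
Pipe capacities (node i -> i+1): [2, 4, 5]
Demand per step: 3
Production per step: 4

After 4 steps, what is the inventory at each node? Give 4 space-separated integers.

Step 1: demand=3,sold=3 ship[2->3]=3 ship[1->2]=4 ship[0->1]=2 prod=4 -> inv=[6 6 4 7]
Step 2: demand=3,sold=3 ship[2->3]=4 ship[1->2]=4 ship[0->1]=2 prod=4 -> inv=[8 4 4 8]
Step 3: demand=3,sold=3 ship[2->3]=4 ship[1->2]=4 ship[0->1]=2 prod=4 -> inv=[10 2 4 9]
Step 4: demand=3,sold=3 ship[2->3]=4 ship[1->2]=2 ship[0->1]=2 prod=4 -> inv=[12 2 2 10]

12 2 2 10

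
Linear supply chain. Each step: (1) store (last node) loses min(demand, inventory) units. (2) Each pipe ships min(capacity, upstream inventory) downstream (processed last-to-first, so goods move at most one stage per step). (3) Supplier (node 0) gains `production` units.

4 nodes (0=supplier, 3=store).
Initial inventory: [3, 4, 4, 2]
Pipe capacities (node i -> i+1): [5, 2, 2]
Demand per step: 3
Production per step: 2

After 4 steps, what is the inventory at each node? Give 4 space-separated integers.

Step 1: demand=3,sold=2 ship[2->3]=2 ship[1->2]=2 ship[0->1]=3 prod=2 -> inv=[2 5 4 2]
Step 2: demand=3,sold=2 ship[2->3]=2 ship[1->2]=2 ship[0->1]=2 prod=2 -> inv=[2 5 4 2]
Step 3: demand=3,sold=2 ship[2->3]=2 ship[1->2]=2 ship[0->1]=2 prod=2 -> inv=[2 5 4 2]
Step 4: demand=3,sold=2 ship[2->3]=2 ship[1->2]=2 ship[0->1]=2 prod=2 -> inv=[2 5 4 2]

2 5 4 2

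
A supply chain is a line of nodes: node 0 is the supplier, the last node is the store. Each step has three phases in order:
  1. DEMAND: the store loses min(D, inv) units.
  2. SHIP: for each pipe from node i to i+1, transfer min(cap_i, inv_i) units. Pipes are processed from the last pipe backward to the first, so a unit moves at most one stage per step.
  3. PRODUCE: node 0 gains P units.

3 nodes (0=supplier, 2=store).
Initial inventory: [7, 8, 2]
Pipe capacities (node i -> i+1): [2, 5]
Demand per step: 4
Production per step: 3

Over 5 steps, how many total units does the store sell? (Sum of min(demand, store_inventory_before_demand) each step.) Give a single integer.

Step 1: sold=2 (running total=2) -> [8 5 5]
Step 2: sold=4 (running total=6) -> [9 2 6]
Step 3: sold=4 (running total=10) -> [10 2 4]
Step 4: sold=4 (running total=14) -> [11 2 2]
Step 5: sold=2 (running total=16) -> [12 2 2]

Answer: 16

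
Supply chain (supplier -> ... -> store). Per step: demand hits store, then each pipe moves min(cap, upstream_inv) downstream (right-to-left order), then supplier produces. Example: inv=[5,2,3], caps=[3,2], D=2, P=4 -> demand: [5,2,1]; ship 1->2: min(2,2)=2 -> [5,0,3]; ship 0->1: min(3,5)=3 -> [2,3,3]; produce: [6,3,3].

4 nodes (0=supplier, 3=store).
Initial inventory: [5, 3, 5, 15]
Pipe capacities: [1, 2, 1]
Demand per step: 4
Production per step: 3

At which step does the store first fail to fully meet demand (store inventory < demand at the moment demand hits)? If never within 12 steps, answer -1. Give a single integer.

Step 1: demand=4,sold=4 ship[2->3]=1 ship[1->2]=2 ship[0->1]=1 prod=3 -> [7 2 6 12]
Step 2: demand=4,sold=4 ship[2->3]=1 ship[1->2]=2 ship[0->1]=1 prod=3 -> [9 1 7 9]
Step 3: demand=4,sold=4 ship[2->3]=1 ship[1->2]=1 ship[0->1]=1 prod=3 -> [11 1 7 6]
Step 4: demand=4,sold=4 ship[2->3]=1 ship[1->2]=1 ship[0->1]=1 prod=3 -> [13 1 7 3]
Step 5: demand=4,sold=3 ship[2->3]=1 ship[1->2]=1 ship[0->1]=1 prod=3 -> [15 1 7 1]
Step 6: demand=4,sold=1 ship[2->3]=1 ship[1->2]=1 ship[0->1]=1 prod=3 -> [17 1 7 1]
Step 7: demand=4,sold=1 ship[2->3]=1 ship[1->2]=1 ship[0->1]=1 prod=3 -> [19 1 7 1]
Step 8: demand=4,sold=1 ship[2->3]=1 ship[1->2]=1 ship[0->1]=1 prod=3 -> [21 1 7 1]
Step 9: demand=4,sold=1 ship[2->3]=1 ship[1->2]=1 ship[0->1]=1 prod=3 -> [23 1 7 1]
Step 10: demand=4,sold=1 ship[2->3]=1 ship[1->2]=1 ship[0->1]=1 prod=3 -> [25 1 7 1]
Step 11: demand=4,sold=1 ship[2->3]=1 ship[1->2]=1 ship[0->1]=1 prod=3 -> [27 1 7 1]
Step 12: demand=4,sold=1 ship[2->3]=1 ship[1->2]=1 ship[0->1]=1 prod=3 -> [29 1 7 1]
First stockout at step 5

5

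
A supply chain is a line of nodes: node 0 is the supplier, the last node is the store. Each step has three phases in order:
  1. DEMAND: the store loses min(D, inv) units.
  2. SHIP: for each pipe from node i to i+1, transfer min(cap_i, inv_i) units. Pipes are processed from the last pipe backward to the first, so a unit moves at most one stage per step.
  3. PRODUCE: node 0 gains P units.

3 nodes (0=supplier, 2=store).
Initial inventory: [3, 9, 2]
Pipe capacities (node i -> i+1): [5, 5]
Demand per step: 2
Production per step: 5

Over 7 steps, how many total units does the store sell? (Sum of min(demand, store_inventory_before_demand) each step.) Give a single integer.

Answer: 14

Derivation:
Step 1: sold=2 (running total=2) -> [5 7 5]
Step 2: sold=2 (running total=4) -> [5 7 8]
Step 3: sold=2 (running total=6) -> [5 7 11]
Step 4: sold=2 (running total=8) -> [5 7 14]
Step 5: sold=2 (running total=10) -> [5 7 17]
Step 6: sold=2 (running total=12) -> [5 7 20]
Step 7: sold=2 (running total=14) -> [5 7 23]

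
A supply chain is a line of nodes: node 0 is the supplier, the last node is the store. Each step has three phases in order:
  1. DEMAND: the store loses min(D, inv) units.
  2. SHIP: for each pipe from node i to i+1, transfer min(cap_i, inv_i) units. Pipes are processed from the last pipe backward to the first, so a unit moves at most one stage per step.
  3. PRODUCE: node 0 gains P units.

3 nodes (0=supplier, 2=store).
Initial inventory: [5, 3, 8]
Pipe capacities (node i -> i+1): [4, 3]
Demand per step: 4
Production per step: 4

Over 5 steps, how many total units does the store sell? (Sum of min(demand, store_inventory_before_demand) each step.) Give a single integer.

Step 1: sold=4 (running total=4) -> [5 4 7]
Step 2: sold=4 (running total=8) -> [5 5 6]
Step 3: sold=4 (running total=12) -> [5 6 5]
Step 4: sold=4 (running total=16) -> [5 7 4]
Step 5: sold=4 (running total=20) -> [5 8 3]

Answer: 20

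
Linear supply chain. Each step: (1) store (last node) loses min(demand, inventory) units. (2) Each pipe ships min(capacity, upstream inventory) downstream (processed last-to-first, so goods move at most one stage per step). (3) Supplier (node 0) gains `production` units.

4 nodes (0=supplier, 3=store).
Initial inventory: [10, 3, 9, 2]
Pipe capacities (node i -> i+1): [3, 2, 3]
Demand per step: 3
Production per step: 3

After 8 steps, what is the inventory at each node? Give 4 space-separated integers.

Step 1: demand=3,sold=2 ship[2->3]=3 ship[1->2]=2 ship[0->1]=3 prod=3 -> inv=[10 4 8 3]
Step 2: demand=3,sold=3 ship[2->3]=3 ship[1->2]=2 ship[0->1]=3 prod=3 -> inv=[10 5 7 3]
Step 3: demand=3,sold=3 ship[2->3]=3 ship[1->2]=2 ship[0->1]=3 prod=3 -> inv=[10 6 6 3]
Step 4: demand=3,sold=3 ship[2->3]=3 ship[1->2]=2 ship[0->1]=3 prod=3 -> inv=[10 7 5 3]
Step 5: demand=3,sold=3 ship[2->3]=3 ship[1->2]=2 ship[0->1]=3 prod=3 -> inv=[10 8 4 3]
Step 6: demand=3,sold=3 ship[2->3]=3 ship[1->2]=2 ship[0->1]=3 prod=3 -> inv=[10 9 3 3]
Step 7: demand=3,sold=3 ship[2->3]=3 ship[1->2]=2 ship[0->1]=3 prod=3 -> inv=[10 10 2 3]
Step 8: demand=3,sold=3 ship[2->3]=2 ship[1->2]=2 ship[0->1]=3 prod=3 -> inv=[10 11 2 2]

10 11 2 2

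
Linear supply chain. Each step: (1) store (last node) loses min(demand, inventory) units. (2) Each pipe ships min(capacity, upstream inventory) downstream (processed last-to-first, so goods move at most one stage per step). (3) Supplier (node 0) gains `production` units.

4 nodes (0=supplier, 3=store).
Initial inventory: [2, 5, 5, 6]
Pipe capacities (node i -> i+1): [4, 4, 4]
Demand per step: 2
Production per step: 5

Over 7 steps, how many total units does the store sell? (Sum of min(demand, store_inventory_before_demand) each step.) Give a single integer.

Answer: 14

Derivation:
Step 1: sold=2 (running total=2) -> [5 3 5 8]
Step 2: sold=2 (running total=4) -> [6 4 4 10]
Step 3: sold=2 (running total=6) -> [7 4 4 12]
Step 4: sold=2 (running total=8) -> [8 4 4 14]
Step 5: sold=2 (running total=10) -> [9 4 4 16]
Step 6: sold=2 (running total=12) -> [10 4 4 18]
Step 7: sold=2 (running total=14) -> [11 4 4 20]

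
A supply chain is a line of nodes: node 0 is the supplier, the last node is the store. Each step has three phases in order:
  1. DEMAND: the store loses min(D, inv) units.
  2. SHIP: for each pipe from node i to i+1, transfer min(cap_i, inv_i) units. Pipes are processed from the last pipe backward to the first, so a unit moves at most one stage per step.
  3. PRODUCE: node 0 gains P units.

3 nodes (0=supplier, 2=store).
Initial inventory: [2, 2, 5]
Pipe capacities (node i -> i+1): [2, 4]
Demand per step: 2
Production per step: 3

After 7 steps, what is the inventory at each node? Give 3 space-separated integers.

Step 1: demand=2,sold=2 ship[1->2]=2 ship[0->1]=2 prod=3 -> inv=[3 2 5]
Step 2: demand=2,sold=2 ship[1->2]=2 ship[0->1]=2 prod=3 -> inv=[4 2 5]
Step 3: demand=2,sold=2 ship[1->2]=2 ship[0->1]=2 prod=3 -> inv=[5 2 5]
Step 4: demand=2,sold=2 ship[1->2]=2 ship[0->1]=2 prod=3 -> inv=[6 2 5]
Step 5: demand=2,sold=2 ship[1->2]=2 ship[0->1]=2 prod=3 -> inv=[7 2 5]
Step 6: demand=2,sold=2 ship[1->2]=2 ship[0->1]=2 prod=3 -> inv=[8 2 5]
Step 7: demand=2,sold=2 ship[1->2]=2 ship[0->1]=2 prod=3 -> inv=[9 2 5]

9 2 5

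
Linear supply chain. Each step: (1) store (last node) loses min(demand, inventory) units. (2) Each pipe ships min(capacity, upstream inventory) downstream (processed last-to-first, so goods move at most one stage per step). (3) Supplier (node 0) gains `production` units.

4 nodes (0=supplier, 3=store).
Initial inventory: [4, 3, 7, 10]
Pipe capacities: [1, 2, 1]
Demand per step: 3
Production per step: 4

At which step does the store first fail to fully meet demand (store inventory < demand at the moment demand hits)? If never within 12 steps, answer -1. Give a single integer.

Step 1: demand=3,sold=3 ship[2->3]=1 ship[1->2]=2 ship[0->1]=1 prod=4 -> [7 2 8 8]
Step 2: demand=3,sold=3 ship[2->3]=1 ship[1->2]=2 ship[0->1]=1 prod=4 -> [10 1 9 6]
Step 3: demand=3,sold=3 ship[2->3]=1 ship[1->2]=1 ship[0->1]=1 prod=4 -> [13 1 9 4]
Step 4: demand=3,sold=3 ship[2->3]=1 ship[1->2]=1 ship[0->1]=1 prod=4 -> [16 1 9 2]
Step 5: demand=3,sold=2 ship[2->3]=1 ship[1->2]=1 ship[0->1]=1 prod=4 -> [19 1 9 1]
Step 6: demand=3,sold=1 ship[2->3]=1 ship[1->2]=1 ship[0->1]=1 prod=4 -> [22 1 9 1]
Step 7: demand=3,sold=1 ship[2->3]=1 ship[1->2]=1 ship[0->1]=1 prod=4 -> [25 1 9 1]
Step 8: demand=3,sold=1 ship[2->3]=1 ship[1->2]=1 ship[0->1]=1 prod=4 -> [28 1 9 1]
Step 9: demand=3,sold=1 ship[2->3]=1 ship[1->2]=1 ship[0->1]=1 prod=4 -> [31 1 9 1]
Step 10: demand=3,sold=1 ship[2->3]=1 ship[1->2]=1 ship[0->1]=1 prod=4 -> [34 1 9 1]
Step 11: demand=3,sold=1 ship[2->3]=1 ship[1->2]=1 ship[0->1]=1 prod=4 -> [37 1 9 1]
Step 12: demand=3,sold=1 ship[2->3]=1 ship[1->2]=1 ship[0->1]=1 prod=4 -> [40 1 9 1]
First stockout at step 5

5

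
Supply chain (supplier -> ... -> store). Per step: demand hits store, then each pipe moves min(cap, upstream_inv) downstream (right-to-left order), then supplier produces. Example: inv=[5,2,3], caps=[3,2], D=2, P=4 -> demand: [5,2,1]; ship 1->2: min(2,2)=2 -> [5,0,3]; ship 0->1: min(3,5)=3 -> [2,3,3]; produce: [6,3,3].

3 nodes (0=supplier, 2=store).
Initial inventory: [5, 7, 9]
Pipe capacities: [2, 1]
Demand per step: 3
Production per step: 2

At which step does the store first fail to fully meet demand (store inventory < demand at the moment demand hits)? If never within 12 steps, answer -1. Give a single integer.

Step 1: demand=3,sold=3 ship[1->2]=1 ship[0->1]=2 prod=2 -> [5 8 7]
Step 2: demand=3,sold=3 ship[1->2]=1 ship[0->1]=2 prod=2 -> [5 9 5]
Step 3: demand=3,sold=3 ship[1->2]=1 ship[0->1]=2 prod=2 -> [5 10 3]
Step 4: demand=3,sold=3 ship[1->2]=1 ship[0->1]=2 prod=2 -> [5 11 1]
Step 5: demand=3,sold=1 ship[1->2]=1 ship[0->1]=2 prod=2 -> [5 12 1]
Step 6: demand=3,sold=1 ship[1->2]=1 ship[0->1]=2 prod=2 -> [5 13 1]
Step 7: demand=3,sold=1 ship[1->2]=1 ship[0->1]=2 prod=2 -> [5 14 1]
Step 8: demand=3,sold=1 ship[1->2]=1 ship[0->1]=2 prod=2 -> [5 15 1]
Step 9: demand=3,sold=1 ship[1->2]=1 ship[0->1]=2 prod=2 -> [5 16 1]
Step 10: demand=3,sold=1 ship[1->2]=1 ship[0->1]=2 prod=2 -> [5 17 1]
Step 11: demand=3,sold=1 ship[1->2]=1 ship[0->1]=2 prod=2 -> [5 18 1]
Step 12: demand=3,sold=1 ship[1->2]=1 ship[0->1]=2 prod=2 -> [5 19 1]
First stockout at step 5

5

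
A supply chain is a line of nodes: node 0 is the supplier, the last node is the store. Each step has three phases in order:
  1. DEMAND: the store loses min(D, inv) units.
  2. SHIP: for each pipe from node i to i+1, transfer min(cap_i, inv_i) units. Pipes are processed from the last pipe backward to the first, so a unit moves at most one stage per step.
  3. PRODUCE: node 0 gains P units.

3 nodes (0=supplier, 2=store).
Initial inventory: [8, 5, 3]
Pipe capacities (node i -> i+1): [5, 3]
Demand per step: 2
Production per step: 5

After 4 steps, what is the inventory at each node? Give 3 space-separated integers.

Step 1: demand=2,sold=2 ship[1->2]=3 ship[0->1]=5 prod=5 -> inv=[8 7 4]
Step 2: demand=2,sold=2 ship[1->2]=3 ship[0->1]=5 prod=5 -> inv=[8 9 5]
Step 3: demand=2,sold=2 ship[1->2]=3 ship[0->1]=5 prod=5 -> inv=[8 11 6]
Step 4: demand=2,sold=2 ship[1->2]=3 ship[0->1]=5 prod=5 -> inv=[8 13 7]

8 13 7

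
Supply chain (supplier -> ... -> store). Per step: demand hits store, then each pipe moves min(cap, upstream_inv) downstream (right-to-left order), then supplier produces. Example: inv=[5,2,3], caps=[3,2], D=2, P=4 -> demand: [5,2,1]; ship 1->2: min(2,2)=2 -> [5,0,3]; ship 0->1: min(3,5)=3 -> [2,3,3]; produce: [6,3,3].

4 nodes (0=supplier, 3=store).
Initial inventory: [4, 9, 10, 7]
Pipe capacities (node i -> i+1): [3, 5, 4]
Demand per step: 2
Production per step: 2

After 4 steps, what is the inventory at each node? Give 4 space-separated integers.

Step 1: demand=2,sold=2 ship[2->3]=4 ship[1->2]=5 ship[0->1]=3 prod=2 -> inv=[3 7 11 9]
Step 2: demand=2,sold=2 ship[2->3]=4 ship[1->2]=5 ship[0->1]=3 prod=2 -> inv=[2 5 12 11]
Step 3: demand=2,sold=2 ship[2->3]=4 ship[1->2]=5 ship[0->1]=2 prod=2 -> inv=[2 2 13 13]
Step 4: demand=2,sold=2 ship[2->3]=4 ship[1->2]=2 ship[0->1]=2 prod=2 -> inv=[2 2 11 15]

2 2 11 15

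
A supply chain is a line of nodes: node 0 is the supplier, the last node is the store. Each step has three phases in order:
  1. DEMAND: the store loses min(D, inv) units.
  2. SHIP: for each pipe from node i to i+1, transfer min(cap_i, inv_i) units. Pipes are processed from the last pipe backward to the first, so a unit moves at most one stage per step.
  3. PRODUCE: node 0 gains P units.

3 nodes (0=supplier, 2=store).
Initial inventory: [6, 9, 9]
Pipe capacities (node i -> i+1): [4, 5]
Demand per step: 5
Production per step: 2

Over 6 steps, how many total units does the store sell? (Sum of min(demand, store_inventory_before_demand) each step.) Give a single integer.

Answer: 30

Derivation:
Step 1: sold=5 (running total=5) -> [4 8 9]
Step 2: sold=5 (running total=10) -> [2 7 9]
Step 3: sold=5 (running total=15) -> [2 4 9]
Step 4: sold=5 (running total=20) -> [2 2 8]
Step 5: sold=5 (running total=25) -> [2 2 5]
Step 6: sold=5 (running total=30) -> [2 2 2]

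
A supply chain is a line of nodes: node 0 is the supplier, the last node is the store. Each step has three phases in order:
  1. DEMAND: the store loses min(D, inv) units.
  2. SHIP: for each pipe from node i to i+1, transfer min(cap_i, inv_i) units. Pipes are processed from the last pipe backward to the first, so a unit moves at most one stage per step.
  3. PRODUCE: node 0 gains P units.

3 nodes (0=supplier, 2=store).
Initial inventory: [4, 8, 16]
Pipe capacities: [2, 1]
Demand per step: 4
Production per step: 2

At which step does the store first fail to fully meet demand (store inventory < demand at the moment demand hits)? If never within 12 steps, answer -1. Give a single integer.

Step 1: demand=4,sold=4 ship[1->2]=1 ship[0->1]=2 prod=2 -> [4 9 13]
Step 2: demand=4,sold=4 ship[1->2]=1 ship[0->1]=2 prod=2 -> [4 10 10]
Step 3: demand=4,sold=4 ship[1->2]=1 ship[0->1]=2 prod=2 -> [4 11 7]
Step 4: demand=4,sold=4 ship[1->2]=1 ship[0->1]=2 prod=2 -> [4 12 4]
Step 5: demand=4,sold=4 ship[1->2]=1 ship[0->1]=2 prod=2 -> [4 13 1]
Step 6: demand=4,sold=1 ship[1->2]=1 ship[0->1]=2 prod=2 -> [4 14 1]
Step 7: demand=4,sold=1 ship[1->2]=1 ship[0->1]=2 prod=2 -> [4 15 1]
Step 8: demand=4,sold=1 ship[1->2]=1 ship[0->1]=2 prod=2 -> [4 16 1]
Step 9: demand=4,sold=1 ship[1->2]=1 ship[0->1]=2 prod=2 -> [4 17 1]
Step 10: demand=4,sold=1 ship[1->2]=1 ship[0->1]=2 prod=2 -> [4 18 1]
Step 11: demand=4,sold=1 ship[1->2]=1 ship[0->1]=2 prod=2 -> [4 19 1]
Step 12: demand=4,sold=1 ship[1->2]=1 ship[0->1]=2 prod=2 -> [4 20 1]
First stockout at step 6

6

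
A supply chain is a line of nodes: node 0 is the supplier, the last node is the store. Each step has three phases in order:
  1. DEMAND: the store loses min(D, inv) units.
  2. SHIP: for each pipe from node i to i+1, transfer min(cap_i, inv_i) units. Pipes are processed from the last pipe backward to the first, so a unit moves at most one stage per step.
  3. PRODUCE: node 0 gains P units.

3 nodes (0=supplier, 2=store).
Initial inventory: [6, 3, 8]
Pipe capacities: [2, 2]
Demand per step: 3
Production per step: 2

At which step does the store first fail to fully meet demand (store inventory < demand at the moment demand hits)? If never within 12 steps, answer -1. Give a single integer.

Step 1: demand=3,sold=3 ship[1->2]=2 ship[0->1]=2 prod=2 -> [6 3 7]
Step 2: demand=3,sold=3 ship[1->2]=2 ship[0->1]=2 prod=2 -> [6 3 6]
Step 3: demand=3,sold=3 ship[1->2]=2 ship[0->1]=2 prod=2 -> [6 3 5]
Step 4: demand=3,sold=3 ship[1->2]=2 ship[0->1]=2 prod=2 -> [6 3 4]
Step 5: demand=3,sold=3 ship[1->2]=2 ship[0->1]=2 prod=2 -> [6 3 3]
Step 6: demand=3,sold=3 ship[1->2]=2 ship[0->1]=2 prod=2 -> [6 3 2]
Step 7: demand=3,sold=2 ship[1->2]=2 ship[0->1]=2 prod=2 -> [6 3 2]
Step 8: demand=3,sold=2 ship[1->2]=2 ship[0->1]=2 prod=2 -> [6 3 2]
Step 9: demand=3,sold=2 ship[1->2]=2 ship[0->1]=2 prod=2 -> [6 3 2]
Step 10: demand=3,sold=2 ship[1->2]=2 ship[0->1]=2 prod=2 -> [6 3 2]
Step 11: demand=3,sold=2 ship[1->2]=2 ship[0->1]=2 prod=2 -> [6 3 2]
Step 12: demand=3,sold=2 ship[1->2]=2 ship[0->1]=2 prod=2 -> [6 3 2]
First stockout at step 7

7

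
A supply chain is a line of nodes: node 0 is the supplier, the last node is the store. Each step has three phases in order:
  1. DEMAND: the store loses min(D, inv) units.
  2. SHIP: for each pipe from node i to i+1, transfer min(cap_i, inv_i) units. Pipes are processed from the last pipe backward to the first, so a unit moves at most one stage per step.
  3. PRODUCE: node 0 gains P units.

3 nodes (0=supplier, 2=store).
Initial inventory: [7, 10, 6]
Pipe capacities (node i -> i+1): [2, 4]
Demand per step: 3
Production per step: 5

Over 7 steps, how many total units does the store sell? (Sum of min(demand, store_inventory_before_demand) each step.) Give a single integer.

Step 1: sold=3 (running total=3) -> [10 8 7]
Step 2: sold=3 (running total=6) -> [13 6 8]
Step 3: sold=3 (running total=9) -> [16 4 9]
Step 4: sold=3 (running total=12) -> [19 2 10]
Step 5: sold=3 (running total=15) -> [22 2 9]
Step 6: sold=3 (running total=18) -> [25 2 8]
Step 7: sold=3 (running total=21) -> [28 2 7]

Answer: 21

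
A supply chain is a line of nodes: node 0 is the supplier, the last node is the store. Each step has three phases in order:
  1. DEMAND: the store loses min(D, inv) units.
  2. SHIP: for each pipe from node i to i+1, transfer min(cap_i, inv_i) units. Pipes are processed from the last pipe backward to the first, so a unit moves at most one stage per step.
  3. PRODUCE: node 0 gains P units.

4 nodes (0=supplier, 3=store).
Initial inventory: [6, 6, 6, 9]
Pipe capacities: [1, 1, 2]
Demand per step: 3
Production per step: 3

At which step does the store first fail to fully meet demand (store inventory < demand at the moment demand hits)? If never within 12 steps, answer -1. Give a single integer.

Step 1: demand=3,sold=3 ship[2->3]=2 ship[1->2]=1 ship[0->1]=1 prod=3 -> [8 6 5 8]
Step 2: demand=3,sold=3 ship[2->3]=2 ship[1->2]=1 ship[0->1]=1 prod=3 -> [10 6 4 7]
Step 3: demand=3,sold=3 ship[2->3]=2 ship[1->2]=1 ship[0->1]=1 prod=3 -> [12 6 3 6]
Step 4: demand=3,sold=3 ship[2->3]=2 ship[1->2]=1 ship[0->1]=1 prod=3 -> [14 6 2 5]
Step 5: demand=3,sold=3 ship[2->3]=2 ship[1->2]=1 ship[0->1]=1 prod=3 -> [16 6 1 4]
Step 6: demand=3,sold=3 ship[2->3]=1 ship[1->2]=1 ship[0->1]=1 prod=3 -> [18 6 1 2]
Step 7: demand=3,sold=2 ship[2->3]=1 ship[1->2]=1 ship[0->1]=1 prod=3 -> [20 6 1 1]
Step 8: demand=3,sold=1 ship[2->3]=1 ship[1->2]=1 ship[0->1]=1 prod=3 -> [22 6 1 1]
Step 9: demand=3,sold=1 ship[2->3]=1 ship[1->2]=1 ship[0->1]=1 prod=3 -> [24 6 1 1]
Step 10: demand=3,sold=1 ship[2->3]=1 ship[1->2]=1 ship[0->1]=1 prod=3 -> [26 6 1 1]
Step 11: demand=3,sold=1 ship[2->3]=1 ship[1->2]=1 ship[0->1]=1 prod=3 -> [28 6 1 1]
Step 12: demand=3,sold=1 ship[2->3]=1 ship[1->2]=1 ship[0->1]=1 prod=3 -> [30 6 1 1]
First stockout at step 7

7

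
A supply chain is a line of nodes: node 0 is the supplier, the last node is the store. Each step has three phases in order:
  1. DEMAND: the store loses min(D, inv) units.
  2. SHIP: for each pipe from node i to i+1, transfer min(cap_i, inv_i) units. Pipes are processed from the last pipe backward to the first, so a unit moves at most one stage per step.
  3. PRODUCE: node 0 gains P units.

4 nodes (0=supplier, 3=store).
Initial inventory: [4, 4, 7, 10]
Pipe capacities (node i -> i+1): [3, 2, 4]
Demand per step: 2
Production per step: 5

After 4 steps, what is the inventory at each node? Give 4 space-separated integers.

Step 1: demand=2,sold=2 ship[2->3]=4 ship[1->2]=2 ship[0->1]=3 prod=5 -> inv=[6 5 5 12]
Step 2: demand=2,sold=2 ship[2->3]=4 ship[1->2]=2 ship[0->1]=3 prod=5 -> inv=[8 6 3 14]
Step 3: demand=2,sold=2 ship[2->3]=3 ship[1->2]=2 ship[0->1]=3 prod=5 -> inv=[10 7 2 15]
Step 4: demand=2,sold=2 ship[2->3]=2 ship[1->2]=2 ship[0->1]=3 prod=5 -> inv=[12 8 2 15]

12 8 2 15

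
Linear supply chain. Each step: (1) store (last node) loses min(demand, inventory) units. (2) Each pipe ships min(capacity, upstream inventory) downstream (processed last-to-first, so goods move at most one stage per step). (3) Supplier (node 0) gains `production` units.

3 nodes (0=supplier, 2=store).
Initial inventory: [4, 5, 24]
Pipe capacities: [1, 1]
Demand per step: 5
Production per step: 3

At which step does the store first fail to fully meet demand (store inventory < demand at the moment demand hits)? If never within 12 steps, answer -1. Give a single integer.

Step 1: demand=5,sold=5 ship[1->2]=1 ship[0->1]=1 prod=3 -> [6 5 20]
Step 2: demand=5,sold=5 ship[1->2]=1 ship[0->1]=1 prod=3 -> [8 5 16]
Step 3: demand=5,sold=5 ship[1->2]=1 ship[0->1]=1 prod=3 -> [10 5 12]
Step 4: demand=5,sold=5 ship[1->2]=1 ship[0->1]=1 prod=3 -> [12 5 8]
Step 5: demand=5,sold=5 ship[1->2]=1 ship[0->1]=1 prod=3 -> [14 5 4]
Step 6: demand=5,sold=4 ship[1->2]=1 ship[0->1]=1 prod=3 -> [16 5 1]
Step 7: demand=5,sold=1 ship[1->2]=1 ship[0->1]=1 prod=3 -> [18 5 1]
Step 8: demand=5,sold=1 ship[1->2]=1 ship[0->1]=1 prod=3 -> [20 5 1]
Step 9: demand=5,sold=1 ship[1->2]=1 ship[0->1]=1 prod=3 -> [22 5 1]
Step 10: demand=5,sold=1 ship[1->2]=1 ship[0->1]=1 prod=3 -> [24 5 1]
Step 11: demand=5,sold=1 ship[1->2]=1 ship[0->1]=1 prod=3 -> [26 5 1]
Step 12: demand=5,sold=1 ship[1->2]=1 ship[0->1]=1 prod=3 -> [28 5 1]
First stockout at step 6

6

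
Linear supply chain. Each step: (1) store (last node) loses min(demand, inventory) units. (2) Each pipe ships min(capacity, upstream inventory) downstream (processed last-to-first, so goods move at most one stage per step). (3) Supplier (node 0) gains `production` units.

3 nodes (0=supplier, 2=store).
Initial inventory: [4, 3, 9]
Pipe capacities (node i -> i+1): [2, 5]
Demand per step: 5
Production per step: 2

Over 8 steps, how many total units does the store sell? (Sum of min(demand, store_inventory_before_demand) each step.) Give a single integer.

Step 1: sold=5 (running total=5) -> [4 2 7]
Step 2: sold=5 (running total=10) -> [4 2 4]
Step 3: sold=4 (running total=14) -> [4 2 2]
Step 4: sold=2 (running total=16) -> [4 2 2]
Step 5: sold=2 (running total=18) -> [4 2 2]
Step 6: sold=2 (running total=20) -> [4 2 2]
Step 7: sold=2 (running total=22) -> [4 2 2]
Step 8: sold=2 (running total=24) -> [4 2 2]

Answer: 24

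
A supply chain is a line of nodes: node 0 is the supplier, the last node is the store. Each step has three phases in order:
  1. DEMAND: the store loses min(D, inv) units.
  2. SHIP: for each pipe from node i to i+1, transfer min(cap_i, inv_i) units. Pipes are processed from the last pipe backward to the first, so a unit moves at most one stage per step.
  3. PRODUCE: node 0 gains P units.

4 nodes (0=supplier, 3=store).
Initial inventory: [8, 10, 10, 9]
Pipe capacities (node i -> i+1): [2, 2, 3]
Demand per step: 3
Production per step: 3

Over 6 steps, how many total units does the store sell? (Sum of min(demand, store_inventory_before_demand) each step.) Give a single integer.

Step 1: sold=3 (running total=3) -> [9 10 9 9]
Step 2: sold=3 (running total=6) -> [10 10 8 9]
Step 3: sold=3 (running total=9) -> [11 10 7 9]
Step 4: sold=3 (running total=12) -> [12 10 6 9]
Step 5: sold=3 (running total=15) -> [13 10 5 9]
Step 6: sold=3 (running total=18) -> [14 10 4 9]

Answer: 18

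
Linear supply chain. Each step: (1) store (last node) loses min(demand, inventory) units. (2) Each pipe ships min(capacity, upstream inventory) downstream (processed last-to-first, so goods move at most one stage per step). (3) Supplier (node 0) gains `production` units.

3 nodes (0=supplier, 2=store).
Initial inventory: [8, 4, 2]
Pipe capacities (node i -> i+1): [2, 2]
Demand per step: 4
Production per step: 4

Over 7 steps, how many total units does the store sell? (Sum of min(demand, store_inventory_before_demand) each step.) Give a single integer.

Answer: 14

Derivation:
Step 1: sold=2 (running total=2) -> [10 4 2]
Step 2: sold=2 (running total=4) -> [12 4 2]
Step 3: sold=2 (running total=6) -> [14 4 2]
Step 4: sold=2 (running total=8) -> [16 4 2]
Step 5: sold=2 (running total=10) -> [18 4 2]
Step 6: sold=2 (running total=12) -> [20 4 2]
Step 7: sold=2 (running total=14) -> [22 4 2]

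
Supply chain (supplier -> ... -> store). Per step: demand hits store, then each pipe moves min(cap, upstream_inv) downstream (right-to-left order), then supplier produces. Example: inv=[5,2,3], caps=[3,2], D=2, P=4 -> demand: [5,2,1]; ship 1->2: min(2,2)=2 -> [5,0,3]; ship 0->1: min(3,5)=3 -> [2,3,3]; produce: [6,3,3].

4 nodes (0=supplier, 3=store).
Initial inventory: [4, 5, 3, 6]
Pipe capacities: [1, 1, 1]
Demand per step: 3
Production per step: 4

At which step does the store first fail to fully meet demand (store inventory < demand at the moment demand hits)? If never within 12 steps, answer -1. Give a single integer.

Step 1: demand=3,sold=3 ship[2->3]=1 ship[1->2]=1 ship[0->1]=1 prod=4 -> [7 5 3 4]
Step 2: demand=3,sold=3 ship[2->3]=1 ship[1->2]=1 ship[0->1]=1 prod=4 -> [10 5 3 2]
Step 3: demand=3,sold=2 ship[2->3]=1 ship[1->2]=1 ship[0->1]=1 prod=4 -> [13 5 3 1]
Step 4: demand=3,sold=1 ship[2->3]=1 ship[1->2]=1 ship[0->1]=1 prod=4 -> [16 5 3 1]
Step 5: demand=3,sold=1 ship[2->3]=1 ship[1->2]=1 ship[0->1]=1 prod=4 -> [19 5 3 1]
Step 6: demand=3,sold=1 ship[2->3]=1 ship[1->2]=1 ship[0->1]=1 prod=4 -> [22 5 3 1]
Step 7: demand=3,sold=1 ship[2->3]=1 ship[1->2]=1 ship[0->1]=1 prod=4 -> [25 5 3 1]
Step 8: demand=3,sold=1 ship[2->3]=1 ship[1->2]=1 ship[0->1]=1 prod=4 -> [28 5 3 1]
Step 9: demand=3,sold=1 ship[2->3]=1 ship[1->2]=1 ship[0->1]=1 prod=4 -> [31 5 3 1]
Step 10: demand=3,sold=1 ship[2->3]=1 ship[1->2]=1 ship[0->1]=1 prod=4 -> [34 5 3 1]
Step 11: demand=3,sold=1 ship[2->3]=1 ship[1->2]=1 ship[0->1]=1 prod=4 -> [37 5 3 1]
Step 12: demand=3,sold=1 ship[2->3]=1 ship[1->2]=1 ship[0->1]=1 prod=4 -> [40 5 3 1]
First stockout at step 3

3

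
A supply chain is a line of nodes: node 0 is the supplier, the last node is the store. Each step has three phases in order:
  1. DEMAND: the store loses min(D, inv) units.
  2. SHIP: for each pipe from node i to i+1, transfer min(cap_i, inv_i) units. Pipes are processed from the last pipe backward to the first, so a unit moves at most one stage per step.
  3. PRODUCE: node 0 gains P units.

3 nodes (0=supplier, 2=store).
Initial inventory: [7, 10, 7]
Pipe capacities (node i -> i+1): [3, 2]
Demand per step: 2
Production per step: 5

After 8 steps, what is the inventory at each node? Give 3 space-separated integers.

Step 1: demand=2,sold=2 ship[1->2]=2 ship[0->1]=3 prod=5 -> inv=[9 11 7]
Step 2: demand=2,sold=2 ship[1->2]=2 ship[0->1]=3 prod=5 -> inv=[11 12 7]
Step 3: demand=2,sold=2 ship[1->2]=2 ship[0->1]=3 prod=5 -> inv=[13 13 7]
Step 4: demand=2,sold=2 ship[1->2]=2 ship[0->1]=3 prod=5 -> inv=[15 14 7]
Step 5: demand=2,sold=2 ship[1->2]=2 ship[0->1]=3 prod=5 -> inv=[17 15 7]
Step 6: demand=2,sold=2 ship[1->2]=2 ship[0->1]=3 prod=5 -> inv=[19 16 7]
Step 7: demand=2,sold=2 ship[1->2]=2 ship[0->1]=3 prod=5 -> inv=[21 17 7]
Step 8: demand=2,sold=2 ship[1->2]=2 ship[0->1]=3 prod=5 -> inv=[23 18 7]

23 18 7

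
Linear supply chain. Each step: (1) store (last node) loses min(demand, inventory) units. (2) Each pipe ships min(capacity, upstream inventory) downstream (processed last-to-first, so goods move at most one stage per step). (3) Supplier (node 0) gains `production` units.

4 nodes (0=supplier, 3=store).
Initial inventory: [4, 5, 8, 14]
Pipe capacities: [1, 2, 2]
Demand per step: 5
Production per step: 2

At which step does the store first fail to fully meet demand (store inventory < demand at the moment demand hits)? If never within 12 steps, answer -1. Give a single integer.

Step 1: demand=5,sold=5 ship[2->3]=2 ship[1->2]=2 ship[0->1]=1 prod=2 -> [5 4 8 11]
Step 2: demand=5,sold=5 ship[2->3]=2 ship[1->2]=2 ship[0->1]=1 prod=2 -> [6 3 8 8]
Step 3: demand=5,sold=5 ship[2->3]=2 ship[1->2]=2 ship[0->1]=1 prod=2 -> [7 2 8 5]
Step 4: demand=5,sold=5 ship[2->3]=2 ship[1->2]=2 ship[0->1]=1 prod=2 -> [8 1 8 2]
Step 5: demand=5,sold=2 ship[2->3]=2 ship[1->2]=1 ship[0->1]=1 prod=2 -> [9 1 7 2]
Step 6: demand=5,sold=2 ship[2->3]=2 ship[1->2]=1 ship[0->1]=1 prod=2 -> [10 1 6 2]
Step 7: demand=5,sold=2 ship[2->3]=2 ship[1->2]=1 ship[0->1]=1 prod=2 -> [11 1 5 2]
Step 8: demand=5,sold=2 ship[2->3]=2 ship[1->2]=1 ship[0->1]=1 prod=2 -> [12 1 4 2]
Step 9: demand=5,sold=2 ship[2->3]=2 ship[1->2]=1 ship[0->1]=1 prod=2 -> [13 1 3 2]
Step 10: demand=5,sold=2 ship[2->3]=2 ship[1->2]=1 ship[0->1]=1 prod=2 -> [14 1 2 2]
Step 11: demand=5,sold=2 ship[2->3]=2 ship[1->2]=1 ship[0->1]=1 prod=2 -> [15 1 1 2]
Step 12: demand=5,sold=2 ship[2->3]=1 ship[1->2]=1 ship[0->1]=1 prod=2 -> [16 1 1 1]
First stockout at step 5

5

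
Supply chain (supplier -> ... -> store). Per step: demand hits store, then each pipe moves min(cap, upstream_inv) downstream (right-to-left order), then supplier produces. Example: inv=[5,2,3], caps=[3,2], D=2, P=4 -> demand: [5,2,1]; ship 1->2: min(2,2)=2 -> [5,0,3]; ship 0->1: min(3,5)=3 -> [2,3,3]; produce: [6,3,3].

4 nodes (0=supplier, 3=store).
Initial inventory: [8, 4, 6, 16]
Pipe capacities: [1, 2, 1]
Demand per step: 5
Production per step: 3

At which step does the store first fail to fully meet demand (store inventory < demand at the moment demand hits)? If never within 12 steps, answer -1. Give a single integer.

Step 1: demand=5,sold=5 ship[2->3]=1 ship[1->2]=2 ship[0->1]=1 prod=3 -> [10 3 7 12]
Step 2: demand=5,sold=5 ship[2->3]=1 ship[1->2]=2 ship[0->1]=1 prod=3 -> [12 2 8 8]
Step 3: demand=5,sold=5 ship[2->3]=1 ship[1->2]=2 ship[0->1]=1 prod=3 -> [14 1 9 4]
Step 4: demand=5,sold=4 ship[2->3]=1 ship[1->2]=1 ship[0->1]=1 prod=3 -> [16 1 9 1]
Step 5: demand=5,sold=1 ship[2->3]=1 ship[1->2]=1 ship[0->1]=1 prod=3 -> [18 1 9 1]
Step 6: demand=5,sold=1 ship[2->3]=1 ship[1->2]=1 ship[0->1]=1 prod=3 -> [20 1 9 1]
Step 7: demand=5,sold=1 ship[2->3]=1 ship[1->2]=1 ship[0->1]=1 prod=3 -> [22 1 9 1]
Step 8: demand=5,sold=1 ship[2->3]=1 ship[1->2]=1 ship[0->1]=1 prod=3 -> [24 1 9 1]
Step 9: demand=5,sold=1 ship[2->3]=1 ship[1->2]=1 ship[0->1]=1 prod=3 -> [26 1 9 1]
Step 10: demand=5,sold=1 ship[2->3]=1 ship[1->2]=1 ship[0->1]=1 prod=3 -> [28 1 9 1]
Step 11: demand=5,sold=1 ship[2->3]=1 ship[1->2]=1 ship[0->1]=1 prod=3 -> [30 1 9 1]
Step 12: demand=5,sold=1 ship[2->3]=1 ship[1->2]=1 ship[0->1]=1 prod=3 -> [32 1 9 1]
First stockout at step 4

4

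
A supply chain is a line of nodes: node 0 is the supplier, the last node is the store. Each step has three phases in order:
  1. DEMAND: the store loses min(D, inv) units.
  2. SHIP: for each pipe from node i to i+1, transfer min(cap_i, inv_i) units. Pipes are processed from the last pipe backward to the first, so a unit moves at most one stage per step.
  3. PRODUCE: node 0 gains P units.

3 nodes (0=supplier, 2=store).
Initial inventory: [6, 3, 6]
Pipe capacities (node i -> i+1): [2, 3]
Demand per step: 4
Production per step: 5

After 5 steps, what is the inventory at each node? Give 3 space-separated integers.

Step 1: demand=4,sold=4 ship[1->2]=3 ship[0->1]=2 prod=5 -> inv=[9 2 5]
Step 2: demand=4,sold=4 ship[1->2]=2 ship[0->1]=2 prod=5 -> inv=[12 2 3]
Step 3: demand=4,sold=3 ship[1->2]=2 ship[0->1]=2 prod=5 -> inv=[15 2 2]
Step 4: demand=4,sold=2 ship[1->2]=2 ship[0->1]=2 prod=5 -> inv=[18 2 2]
Step 5: demand=4,sold=2 ship[1->2]=2 ship[0->1]=2 prod=5 -> inv=[21 2 2]

21 2 2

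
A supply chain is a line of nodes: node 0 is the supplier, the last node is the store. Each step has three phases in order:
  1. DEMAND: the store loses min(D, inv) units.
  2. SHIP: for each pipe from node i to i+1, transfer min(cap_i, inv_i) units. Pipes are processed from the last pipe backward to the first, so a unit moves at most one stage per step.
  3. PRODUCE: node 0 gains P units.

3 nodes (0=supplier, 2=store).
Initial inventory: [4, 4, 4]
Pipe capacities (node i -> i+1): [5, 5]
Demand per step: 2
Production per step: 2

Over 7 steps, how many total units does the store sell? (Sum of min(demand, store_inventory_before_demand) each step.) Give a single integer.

Step 1: sold=2 (running total=2) -> [2 4 6]
Step 2: sold=2 (running total=4) -> [2 2 8]
Step 3: sold=2 (running total=6) -> [2 2 8]
Step 4: sold=2 (running total=8) -> [2 2 8]
Step 5: sold=2 (running total=10) -> [2 2 8]
Step 6: sold=2 (running total=12) -> [2 2 8]
Step 7: sold=2 (running total=14) -> [2 2 8]

Answer: 14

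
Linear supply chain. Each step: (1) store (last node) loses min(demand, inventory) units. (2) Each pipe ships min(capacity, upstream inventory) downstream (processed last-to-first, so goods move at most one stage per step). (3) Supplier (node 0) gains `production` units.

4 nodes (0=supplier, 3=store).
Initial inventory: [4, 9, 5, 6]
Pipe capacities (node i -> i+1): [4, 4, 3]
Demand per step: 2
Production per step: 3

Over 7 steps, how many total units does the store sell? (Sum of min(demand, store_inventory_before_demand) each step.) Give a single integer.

Step 1: sold=2 (running total=2) -> [3 9 6 7]
Step 2: sold=2 (running total=4) -> [3 8 7 8]
Step 3: sold=2 (running total=6) -> [3 7 8 9]
Step 4: sold=2 (running total=8) -> [3 6 9 10]
Step 5: sold=2 (running total=10) -> [3 5 10 11]
Step 6: sold=2 (running total=12) -> [3 4 11 12]
Step 7: sold=2 (running total=14) -> [3 3 12 13]

Answer: 14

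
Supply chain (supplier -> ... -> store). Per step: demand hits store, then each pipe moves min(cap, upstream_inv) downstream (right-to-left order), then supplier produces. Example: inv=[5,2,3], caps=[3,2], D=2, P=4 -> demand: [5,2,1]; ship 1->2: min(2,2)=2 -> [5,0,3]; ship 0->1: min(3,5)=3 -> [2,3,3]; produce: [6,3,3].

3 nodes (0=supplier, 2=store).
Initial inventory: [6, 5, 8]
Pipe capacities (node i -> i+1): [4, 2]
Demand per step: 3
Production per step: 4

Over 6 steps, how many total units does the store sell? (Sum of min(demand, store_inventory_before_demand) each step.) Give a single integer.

Step 1: sold=3 (running total=3) -> [6 7 7]
Step 2: sold=3 (running total=6) -> [6 9 6]
Step 3: sold=3 (running total=9) -> [6 11 5]
Step 4: sold=3 (running total=12) -> [6 13 4]
Step 5: sold=3 (running total=15) -> [6 15 3]
Step 6: sold=3 (running total=18) -> [6 17 2]

Answer: 18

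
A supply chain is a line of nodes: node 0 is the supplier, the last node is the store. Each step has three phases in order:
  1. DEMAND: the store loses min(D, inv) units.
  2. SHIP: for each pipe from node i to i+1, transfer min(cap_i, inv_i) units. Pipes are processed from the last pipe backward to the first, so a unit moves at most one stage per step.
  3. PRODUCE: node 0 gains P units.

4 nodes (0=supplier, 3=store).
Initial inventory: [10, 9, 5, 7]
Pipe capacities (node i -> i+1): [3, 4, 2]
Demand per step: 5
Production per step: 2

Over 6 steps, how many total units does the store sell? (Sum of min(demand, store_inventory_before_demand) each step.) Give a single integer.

Step 1: sold=5 (running total=5) -> [9 8 7 4]
Step 2: sold=4 (running total=9) -> [8 7 9 2]
Step 3: sold=2 (running total=11) -> [7 6 11 2]
Step 4: sold=2 (running total=13) -> [6 5 13 2]
Step 5: sold=2 (running total=15) -> [5 4 15 2]
Step 6: sold=2 (running total=17) -> [4 3 17 2]

Answer: 17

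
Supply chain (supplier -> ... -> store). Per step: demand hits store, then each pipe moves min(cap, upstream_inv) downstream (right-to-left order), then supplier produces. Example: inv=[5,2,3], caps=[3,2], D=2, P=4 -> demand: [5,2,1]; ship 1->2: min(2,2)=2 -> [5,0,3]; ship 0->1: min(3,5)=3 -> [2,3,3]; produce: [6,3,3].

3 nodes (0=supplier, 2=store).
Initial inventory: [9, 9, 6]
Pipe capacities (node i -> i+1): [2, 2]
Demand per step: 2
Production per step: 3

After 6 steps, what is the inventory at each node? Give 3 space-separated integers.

Step 1: demand=2,sold=2 ship[1->2]=2 ship[0->1]=2 prod=3 -> inv=[10 9 6]
Step 2: demand=2,sold=2 ship[1->2]=2 ship[0->1]=2 prod=3 -> inv=[11 9 6]
Step 3: demand=2,sold=2 ship[1->2]=2 ship[0->1]=2 prod=3 -> inv=[12 9 6]
Step 4: demand=2,sold=2 ship[1->2]=2 ship[0->1]=2 prod=3 -> inv=[13 9 6]
Step 5: demand=2,sold=2 ship[1->2]=2 ship[0->1]=2 prod=3 -> inv=[14 9 6]
Step 6: demand=2,sold=2 ship[1->2]=2 ship[0->1]=2 prod=3 -> inv=[15 9 6]

15 9 6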